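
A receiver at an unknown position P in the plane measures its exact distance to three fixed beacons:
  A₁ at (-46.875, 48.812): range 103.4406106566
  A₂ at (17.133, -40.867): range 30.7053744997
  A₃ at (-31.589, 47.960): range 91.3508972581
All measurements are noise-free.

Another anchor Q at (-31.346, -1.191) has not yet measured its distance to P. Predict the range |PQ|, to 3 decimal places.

eq1: (x + 46.875)² + (y − 48.812)² = 103.4406106566²
eq2: (x − 17.133)² + (y + 40.867)² = 30.7053744997²
eq3: (x + 31.589)² + (y − 47.960)² = 91.3508972581²
eq2−eq1, eq2−eq3 (x²,y² cancel):
  -128.016·x + 179.358·y = -7140.914319
  -97.444·x + 177.654·y = -6067.791264
det = -128.016·177.654 − 179.358·-97.444 = -5265.193512
x = (-7140.914319·177.654 − 179.358·-6067.791264) / -5265.193512 = 34.244722
y = (-128.016·-6067.791264 − -7140.914319·-97.444) / -5265.193512 = -15.371726
|P − Q| = √((34.244722 − -31.346)² + (-15.371726 − -1.191)²) = 67.106153

67.106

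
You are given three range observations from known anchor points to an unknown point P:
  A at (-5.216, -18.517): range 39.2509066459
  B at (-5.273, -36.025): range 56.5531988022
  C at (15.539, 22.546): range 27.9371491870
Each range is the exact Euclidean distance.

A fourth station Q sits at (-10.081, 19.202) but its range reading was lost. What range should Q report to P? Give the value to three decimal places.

eq1: (x + 5.216)² + (y + 18.517)² = 39.2509066459²
eq2: (x + 5.273)² + (y + 36.025)² = 56.5531988022²
eq3: (x − 15.539)² + (y − 22.546)² = 27.9371491870²
eq3−eq2, eq3−eq1 (x²,y² cancel):
  -41.624·x − 117.142·y = -1841.957473
  -41.510·x − 82.126·y = -1139.846060
det = -41.624·-82.126 − -117.142·-41.510 = -1444.151796
x = (-1841.957473·-82.126 − -117.142·-1139.846060) / -1444.151796 = -12.290088
y = (-41.624·-1139.846060 − -1841.957473·-41.510) / -1444.151796 = 20.091172
|P − Q| = √((-12.290088 − -10.081)² + (20.091172 − 19.202)²) = 2.381322

2.381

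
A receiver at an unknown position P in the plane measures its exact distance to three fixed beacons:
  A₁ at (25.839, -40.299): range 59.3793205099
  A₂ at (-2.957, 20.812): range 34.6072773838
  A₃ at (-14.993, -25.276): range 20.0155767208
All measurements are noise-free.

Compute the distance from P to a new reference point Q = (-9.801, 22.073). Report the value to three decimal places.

eq1: (x − 25.839)² + (y + 40.299)² = 59.3793205099²
eq2: (x + 2.957)² + (y − 20.812)² = 34.6072773838²
eq3: (x + 14.993)² + (y + 25.276)² = 20.0155767208²
eq3−eq2, eq3−eq1 (x²,y² cancel):
  24.072·x + 92.176·y = -1218.823368
  81.664·x − 30.046·y = -1697.283296
det = 24.072·-30.046 − 92.176·81.664 = -8250.728176
x = (-1218.823368·-30.046 − 92.176·-1697.283296) / -8250.728176 = -23.400305
y = (24.072·-1697.283296 − -1218.823368·81.664) / -8250.728176 = -7.111734
|P − Q| = √((-23.400305 − -9.801)² + (-7.111734 − 22.073)²) = 32.197668

32.198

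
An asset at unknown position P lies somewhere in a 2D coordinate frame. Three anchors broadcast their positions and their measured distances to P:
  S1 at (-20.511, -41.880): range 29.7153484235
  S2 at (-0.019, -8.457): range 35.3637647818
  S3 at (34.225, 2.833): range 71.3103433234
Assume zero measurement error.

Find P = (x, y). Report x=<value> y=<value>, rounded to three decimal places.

x=-34.627 y=-15.731

eq1: (x + 20.511)² + (y + 41.880)² = 29.7153484235²
eq2: (x + 0.019)² + (y + 8.457)² = 35.3637647818²
eq3: (x − 34.225)² + (y − 2.833)² = 71.3103433234²
eq1−eq2, eq1−eq3 (x²,y² cancel):
  40.984·x + 66.846·y = -2470.708239
  109.472·x + 89.426·y = -5197.422140
det = 40.984·89.426 − 66.846·109.472 = -3652.730128
x = (-2470.708239·89.426 − 66.846·-5197.422140) / -3652.730128 = -34.626518
y = (40.984·-5197.422140 − -2470.708239·109.472) / -3652.730128 = -15.731308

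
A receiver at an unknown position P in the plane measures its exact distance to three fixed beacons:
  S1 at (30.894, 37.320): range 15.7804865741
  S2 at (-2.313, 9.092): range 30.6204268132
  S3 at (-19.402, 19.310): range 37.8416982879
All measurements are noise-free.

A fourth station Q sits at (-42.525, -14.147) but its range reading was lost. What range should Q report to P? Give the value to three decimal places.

75.386

eq1: (x − 30.894)² + (y − 37.320)² = 15.7804865741²
eq2: (x + 2.313)² + (y − 9.092)² = 30.6204268132²
eq3: (x + 19.402)² + (y − 19.310)² = 37.8416982879²
eq3−eq2, eq3−eq1 (x²,y² cancel):
  34.178·x − 20.436·y = -166.915680
  100.592·x + 36.020·y = 2780.878305
det = 34.178·36.020 − -20.436·100.592 = 3286.789672
x = (-166.915680·36.020 − -20.436·2780.878305) / 3286.789672 = 15.461204
y = (34.178·2780.878305 − -166.915680·100.592) / 3286.789672 = 34.025676
|P − Q| = √((15.461204 − -42.525)² + (34.025676 − -14.147)²) = 75.385719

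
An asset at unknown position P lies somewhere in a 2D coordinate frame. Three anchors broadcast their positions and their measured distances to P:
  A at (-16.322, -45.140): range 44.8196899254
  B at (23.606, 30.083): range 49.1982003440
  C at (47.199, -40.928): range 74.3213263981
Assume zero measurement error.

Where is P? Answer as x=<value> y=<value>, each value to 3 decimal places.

x=-15.059 y=-0.338

eq1: (x + 16.322)² + (y + 45.140)² = 44.8196899254²
eq2: (x − 23.606)² + (y − 30.083)² = 49.1982003440²
eq3: (x − 47.199)² + (y + 40.928)² = 74.3213263981²
eq1−eq3, eq1−eq2 (x²,y² cancel):
  127.042·x + 8.424·y = -1916.035452
  79.856·x + 150.446·y = -1253.455471
det = 127.042·150.446 − 8.424·79.856 = 18440.253788
x = (-1916.035452·150.446 − 8.424·-1253.455471) / 18440.253788 = -15.059487
y = (127.042·-1253.455471 − -1916.035452·79.856) / 18440.253788 = -0.338095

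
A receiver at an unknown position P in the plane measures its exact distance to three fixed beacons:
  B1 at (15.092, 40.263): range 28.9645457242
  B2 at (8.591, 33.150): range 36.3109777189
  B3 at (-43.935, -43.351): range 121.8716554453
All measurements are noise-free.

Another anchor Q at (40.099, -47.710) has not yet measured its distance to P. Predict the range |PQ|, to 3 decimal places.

eq1: (x − 15.092)² + (y − 40.263)² = 28.9645457242²
eq2: (x − 8.591)² + (y − 33.150)² = 36.3109777189²
eq3: (x + 43.935)² + (y + 43.351)² = 121.8716554453²
eq2−eq3, eq2−eq1 (x²,y² cancel):
  -105.052·x − 153.002·y = -10897.347653
  13.002·x + 14.226·y = 1155.692046
det = -105.052·14.226 − -153.002·13.002 = 494.862252
x = (-10897.347653·14.226 − -153.002·1155.692046) / 494.862252 = 44.047665
y = (-105.052·1155.692046 − -10897.347653·13.002) / 494.862252 = 40.980199
|P − Q| = √((44.047665 − 40.099)² + (40.980199 − -47.710)²) = 88.778056

88.778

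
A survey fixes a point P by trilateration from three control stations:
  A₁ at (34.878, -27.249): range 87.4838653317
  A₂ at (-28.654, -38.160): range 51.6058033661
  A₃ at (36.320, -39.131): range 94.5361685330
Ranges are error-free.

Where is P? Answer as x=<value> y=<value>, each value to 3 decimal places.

eq1: (x − 34.878)² + (y + 27.249)² = 87.4838653317²
eq2: (x + 28.654)² + (y + 38.160)² = 51.6058033661²
eq3: (x − 36.320)² + (y + 39.131)² = 94.5361685330²
eq3−eq2, eq3−eq1 (x²,y² cancel):
  -129.948·x + 1.942·y = 5700.787975
  -2.884·x + 23.764·y = 392.265792
det = -129.948·23.764 − 1.942·-2.884 = -3082.483544
x = (5700.787975·23.764 − 1.942·392.265792) / -3082.483544 = -43.702340
y = (-129.948·392.265792 − 5700.787975·-2.884) / -3082.483544 = 11.203006

x=-43.702 y=11.203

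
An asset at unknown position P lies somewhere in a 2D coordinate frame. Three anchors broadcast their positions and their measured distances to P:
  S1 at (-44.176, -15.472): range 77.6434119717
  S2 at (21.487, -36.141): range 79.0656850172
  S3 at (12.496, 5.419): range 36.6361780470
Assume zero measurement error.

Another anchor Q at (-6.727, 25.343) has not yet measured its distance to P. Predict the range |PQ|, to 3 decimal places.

22.251

eq1: (x + 44.176)² + (y + 15.472)² = 77.6434119717²
eq2: (x − 21.487)² + (y + 36.141)² = 79.0656850172²
eq3: (x − 12.496)² + (y − 5.419)² = 36.6361780470²
eq3−eq1, eq3−eq2 (x²,y² cancel):
  -113.344·x − 41.782·y = -2680.903698
  17.982·x − 83.120·y = -3326.825532
det = -113.344·-83.120 − -41.782·17.982 = 10172.477204
x = (-2680.903698·-83.120 − -41.782·-3326.825532) / 10172.477204 = 8.241384
y = (-113.344·-3326.825532 − -2680.903698·17.982) / 10172.477204 = 41.807292
|P − Q| = √((8.241384 − -6.727)² + (41.807292 − 25.343)²) = 22.251414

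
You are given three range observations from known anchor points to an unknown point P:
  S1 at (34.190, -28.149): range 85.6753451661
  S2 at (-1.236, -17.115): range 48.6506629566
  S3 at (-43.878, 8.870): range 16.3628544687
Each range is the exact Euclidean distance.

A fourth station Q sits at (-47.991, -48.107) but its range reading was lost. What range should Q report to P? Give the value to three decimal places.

41.369

eq1: (x − 34.190)² + (y + 28.149)² = 85.6753451661²
eq2: (x + 1.236)² + (y + 17.115)² = 48.6506629566²
eq3: (x + 43.878)² + (y − 8.870)² = 16.3628544687²
eq2−eq1, eq2−eq3 (x²,y² cancel):
  70.852·x − 22.068·y = -3306.506383
  -85.284·x + 51.970·y = 3808.648863
det = 70.852·51.970 − -22.068·-85.284 = 1800.131128
x = (-3306.506383·51.970 − -22.068·3808.648863) / 1800.131128 = -48.768599
y = (70.852·3808.648863 − -3306.506383·-85.284) / 1800.131128 = -6.744898
|P − Q| = √((-48.768599 − -47.991)² + (-6.744898 − -48.107)²) = 41.369411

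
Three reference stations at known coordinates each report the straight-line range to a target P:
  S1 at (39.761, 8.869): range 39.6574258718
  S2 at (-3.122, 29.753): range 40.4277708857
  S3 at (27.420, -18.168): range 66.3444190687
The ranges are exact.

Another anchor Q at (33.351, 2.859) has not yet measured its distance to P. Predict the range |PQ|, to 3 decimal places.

eq1: (x − 39.761)² + (y − 8.869)² = 39.6574258718²
eq2: (x + 3.122)² + (y − 29.753)² = 40.4277708857²
eq3: (x − 27.420)² + (y + 18.168)² = 66.3444190687²
eq3−eq2, eq3−eq1 (x²,y² cancel):
  -61.084·x + 95.842·y = 2580.232552
  24.682·x + 54.074·y = 3406.534173
det = -61.084·54.074 − 95.842·24.682 = -5668.628460
x = (2580.232552·54.074 − 95.842·3406.534173) / -5668.628460 = 32.982503
y = (-61.084·3406.534173 − 2580.232552·24.682) / -5668.628460 = 47.942820
|P − Q| = √((32.982503 − 33.351)² + (47.942820 − 2.859)²) = 45.085326

45.085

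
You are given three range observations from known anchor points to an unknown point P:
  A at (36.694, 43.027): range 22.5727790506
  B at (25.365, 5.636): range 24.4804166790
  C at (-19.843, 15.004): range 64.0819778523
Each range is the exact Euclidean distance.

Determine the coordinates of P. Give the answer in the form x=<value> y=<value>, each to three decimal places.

eq1: (x − 36.694)² + (y − 43.027)² = 22.5727790506²
eq2: (x − 25.365)² + (y − 5.636)² = 24.4804166790²
eq3: (x + 19.843)² + (y − 15.004)² = 64.0819778523²
eq3−eq1, eq3−eq2 (x²,y² cancel):
  113.074·x + 56.046·y = 6175.877231
  90.416·x − 18.736·y = 3563.492141
det = 113.074·-18.736 − 56.046·90.416 = -7186.009600
x = (6175.877231·-18.736 − 56.046·3563.492141) / -7186.009600 = 43.895115
y = (113.074·3563.492141 − 6175.877231·90.416) / -7186.009600 = 21.633676

x=43.895 y=21.634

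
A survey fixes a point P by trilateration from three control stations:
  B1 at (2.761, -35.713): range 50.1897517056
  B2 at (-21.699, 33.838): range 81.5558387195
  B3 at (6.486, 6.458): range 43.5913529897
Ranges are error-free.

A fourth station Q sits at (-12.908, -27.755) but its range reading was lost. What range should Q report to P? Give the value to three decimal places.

eq1: (x − 2.761)² + (y + 35.713)² = 50.1897517056²
eq2: (x + 21.699)² + (y − 33.838)² = 81.5558387195²
eq3: (x − 6.486)² + (y − 6.458)² = 43.5913529897²
eq1−eq2, eq1−eq3 (x²,y² cancel):
  -48.920·x + 139.102·y = -3799.528298
  7.450·x + 84.342·y = -580.462409
det = -48.920·84.342 − 139.102·7.450 = -5162.320540
x = (-3799.528298·84.342 − 139.102·-580.462409) / -5162.320540 = 46.435771
y = (-48.920·-580.462409 − -3799.528298·7.450) / -5162.320540 = -10.983957
|P − Q| = √((46.435771 − -12.908)² + (-10.983957 − -27.755)²) = 61.668071

61.668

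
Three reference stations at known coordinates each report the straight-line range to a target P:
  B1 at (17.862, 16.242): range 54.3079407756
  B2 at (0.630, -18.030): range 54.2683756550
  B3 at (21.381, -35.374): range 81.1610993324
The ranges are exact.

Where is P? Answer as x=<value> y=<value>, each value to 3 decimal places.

eq1: (x − 17.862)² + (y − 16.242)² = 54.3079407756²
eq2: (x − 0.630)² + (y + 18.030)² = 54.2683756550²
eq3: (x − 21.381)² + (y + 35.374)² = 81.1610993324²
eq1−eq3, eq1−eq2 (x²,y² cancel):
  7.038·x − 103.232·y = -2512.158185
  -34.464·x − 68.544·y = -253.079973
det = 7.038·-68.544 − -103.232·-34.464 = -4040.200320
x = (-2512.158185·-68.544 − -103.232·-253.079973) / -4040.200320 = -36.153509
y = (7.038·-253.079973 − -2512.158185·-34.464) / -4040.200320 = 21.870251

x=-36.154 y=21.870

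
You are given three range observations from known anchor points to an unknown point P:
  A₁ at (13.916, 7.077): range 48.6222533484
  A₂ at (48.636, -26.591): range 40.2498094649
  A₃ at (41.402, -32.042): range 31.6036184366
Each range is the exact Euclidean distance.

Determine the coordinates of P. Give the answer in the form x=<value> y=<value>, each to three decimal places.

eq1: (x − 13.916)² + (y − 7.077)² = 48.6222533484²
eq2: (x − 48.636)² + (y + 26.591)² = 40.2498094649²
eq3: (x − 41.402)² + (y + 32.042)² = 31.6036184366²
eq3−eq1, eq3−eq2 (x²,y² cancel):
  -54.972·x + 78.238·y = -3862.411205
  14.468·x + 10.902·y = -289.532055
det = -54.972·10.902 − 78.238·14.468 = -1731.252128
x = (-3862.411205·10.902 − 78.238·-289.532055) / -1731.252128 = 11.237877
y = (-54.972·-289.532055 − -3862.411205·14.468) / -1731.252128 = -41.471442

x=11.238 y=-41.471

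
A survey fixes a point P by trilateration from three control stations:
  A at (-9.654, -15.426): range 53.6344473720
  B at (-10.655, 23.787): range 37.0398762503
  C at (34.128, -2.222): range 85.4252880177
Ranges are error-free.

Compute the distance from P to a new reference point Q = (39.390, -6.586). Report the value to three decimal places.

91.761

eq1: (x + 9.654)² + (y + 15.426)² = 53.6344473720²
eq2: (x + 10.655)² + (y − 23.787)² = 37.0398762503²
eq3: (x − 34.128)² + (y + 2.222)² = 85.4252880177²
eq2−eq3, eq2−eq1 (x²,y² cancel):
  89.566·x − 52.018·y = -5435.220126
  2.002·x − 78.426·y = -1852.890714
det = 89.566·-78.426 − -52.018·2.002 = -6920.163080
x = (-5435.220126·-78.426 − -52.018·-1852.890714) / -6920.163080 = -47.669239
y = (89.566·-1852.890714 − -5435.220126·2.002) / -6920.163080 = 22.409110
|P − Q| = √((-47.669239 − 39.390)² + (22.409110 − -6.586)²) = 91.760708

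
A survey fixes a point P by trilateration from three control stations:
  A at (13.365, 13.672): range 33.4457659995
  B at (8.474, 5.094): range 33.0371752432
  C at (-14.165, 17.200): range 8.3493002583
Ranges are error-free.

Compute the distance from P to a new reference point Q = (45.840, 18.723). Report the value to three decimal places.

64.390

eq1: (x − 13.365)² + (y − 13.672)² = 33.4457659995²
eq2: (x − 8.474)² + (y − 5.094)² = 33.0371752432²
eq3: (x + 14.165)² + (y − 17.200)² = 8.3493002583²
eq2−eq1, eq2−eq3 (x²,y² cancel):
  9.782·x + 17.156·y = 240.624982
  -45.278·x + 24.212·y = 1420.473846
det = 9.782·24.212 − 17.156·-45.278 = 1013.631152
x = (240.624982·24.212 − 17.156·1420.473846) / 1013.631152 = -18.294265
y = (9.782·1420.473846 − 240.624982·-45.278) / 1013.631152 = 24.456720
|P − Q| = √((-18.294265 − 45.840)² + (24.456720 − 18.723)²) = 64.390058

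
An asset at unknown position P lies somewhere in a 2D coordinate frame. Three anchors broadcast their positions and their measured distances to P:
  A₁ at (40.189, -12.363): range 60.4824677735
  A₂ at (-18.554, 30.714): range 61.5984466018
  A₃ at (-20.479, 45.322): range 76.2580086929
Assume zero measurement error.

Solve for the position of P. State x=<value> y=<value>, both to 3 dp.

eq1: (x − 40.189)² + (y + 12.363)² = 60.4824677735²
eq2: (x + 18.554)² + (y − 30.714)² = 61.5984466018²
eq3: (x + 20.479)² + (y − 45.322)² = 76.2580086929²
eq1−eq2, eq1−eq3 (x²,y² cancel):
  -117.486·x + 86.154·y = -616.638494
  -121.336·x + 115.370·y = -1451.681347
det = -117.486·115.370 − 86.154·-121.336 = -3100.778076
x = (-616.638494·115.370 − 86.154·-1451.681347) / -3100.778076 = -17.391303
y = (-117.486·-1451.681347 − -616.638494·-121.336) / -3100.778076 = -30.873472

x=-17.391 y=-30.873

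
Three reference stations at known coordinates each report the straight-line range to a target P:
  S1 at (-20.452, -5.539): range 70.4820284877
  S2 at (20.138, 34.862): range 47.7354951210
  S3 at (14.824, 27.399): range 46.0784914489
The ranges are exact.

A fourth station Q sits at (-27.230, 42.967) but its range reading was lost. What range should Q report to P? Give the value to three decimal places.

89.541

eq1: (x + 20.452)² + (y + 5.539)² = 70.4820284877²
eq2: (x − 20.138)² + (y − 34.862)² = 47.7354951210²
eq3: (x − 14.824)² + (y − 27.399)² = 46.0784914489²
eq1−eq2, eq1−eq3 (x²,y² cancel):
  81.180·x + 80.802·y = 3860.972108
  70.552·x + 65.876·y = 3365.980318
det = 81.180·65.876 − 80.802·70.552 = -352.929024
x = (3860.972108·65.876 − 80.802·3365.980318) / -352.929024 = 49.960592
y = (81.180·3365.980318 − 3860.972108·70.552) / -352.929024 = -2.411187
|P − Q| = √((49.960592 − -27.230)² + (-2.411187 − 42.967)²) = 89.540870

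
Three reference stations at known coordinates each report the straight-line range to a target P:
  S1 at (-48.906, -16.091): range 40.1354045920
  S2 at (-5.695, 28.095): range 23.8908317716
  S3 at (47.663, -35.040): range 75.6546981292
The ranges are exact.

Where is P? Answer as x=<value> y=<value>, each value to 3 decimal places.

x=-15.648 y=6.376

eq1: (x + 48.906)² + (y + 16.091)² = 40.1354045920²
eq2: (x + 5.695)² + (y − 28.095)² = 23.8908317716²
eq3: (x − 47.663)² + (y + 35.040)² = 75.6546981292²
eq2−eq1, eq2−eq3 (x²,y² cancel):
  -86.422·x − 88.372·y = 788.876208
  106.716·x − 126.270·y = -2475.060387
det = -86.422·-126.270 − -88.372·106.716 = 20343.212292
x = (788.876208·-126.270 − -88.372·-2475.060387) / 20343.212292 = -15.648337
y = (-86.422·-2475.060387 − 788.876208·106.716) / 20343.212292 = 6.376277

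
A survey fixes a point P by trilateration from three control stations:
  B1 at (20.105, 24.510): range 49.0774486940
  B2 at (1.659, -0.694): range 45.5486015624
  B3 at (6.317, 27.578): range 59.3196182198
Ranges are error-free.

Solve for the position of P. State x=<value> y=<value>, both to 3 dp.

x=43.535 y=-18.614

eq1: (x − 20.105)² + (y − 24.510)² = 49.0774486940²
eq2: (x − 1.659)² + (y + 0.694)² = 45.5486015624²
eq3: (x − 6.317)² + (y − 27.578)² = 59.3196182198²
eq1−eq3, eq1−eq2 (x²,y² cancel):
  -27.576·x + 6.136·y = -1314.721687
  -36.892·x − 50.408·y = -667.796342
det = -27.576·-50.408 − 6.136·-36.892 = 1616.420320
x = (-1314.721687·-50.408 − 6.136·-667.796342) / 1616.420320 = 43.534524
y = (-27.576·-667.796342 − -1314.721687·-36.892) / 1616.420320 = -18.613699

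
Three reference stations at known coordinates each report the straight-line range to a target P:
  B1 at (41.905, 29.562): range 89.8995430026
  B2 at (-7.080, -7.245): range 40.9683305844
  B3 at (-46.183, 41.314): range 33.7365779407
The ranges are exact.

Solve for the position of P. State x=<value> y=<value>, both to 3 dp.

eq1: (x − 41.905)² + (y − 29.562)² = 89.8995430026²
eq2: (x + 7.080)² + (y + 7.245)² = 40.9683305844²
eq3: (x + 46.183)² + (y − 41.314)² = 33.7365779407²
eq3−eq1, eq3−eq2 (x²,y² cancel):
  176.176·x − 23.504·y = -8153.546357
  78.206·x − 97.118·y = -4277.347080
det = 176.176·-97.118 − -23.504·78.206 = -15271.706944
x = (-8153.546357·-97.118 − -23.504·-4277.347080) / -15271.706944 = -45.268113
y = (176.176·-4277.347080 − -8153.546357·78.206) / -15271.706944 = 7.589830

x=-45.268 y=7.590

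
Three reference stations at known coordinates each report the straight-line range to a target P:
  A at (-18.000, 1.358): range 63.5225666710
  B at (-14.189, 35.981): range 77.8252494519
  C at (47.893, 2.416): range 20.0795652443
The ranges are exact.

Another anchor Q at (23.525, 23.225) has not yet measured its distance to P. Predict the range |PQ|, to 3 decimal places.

44.617

eq1: (x + 18.000)² + (y − 1.358)² = 63.5225666710²
eq2: (x + 14.189)² + (y − 35.981)² = 77.8252494519²
eq3: (x − 47.893)² + (y − 2.416)² = 20.0795652443²
eq1−eq2, eq1−eq3 (x²,y² cancel):
  7.622·x + 69.246·y = -851.537058
  131.786·x + 2.116·y = 5605.659877
det = 7.622·2.116 − 69.246·131.786 = -9109.525204
x = (-851.537058·2.116 − 69.246·5605.659877) / -9109.525204 = 42.809188
y = (7.622·5605.659877 − -851.537058·131.786) / -9109.525204 = -17.009339
|P − Q| = √((42.809188 − 23.525)² + (-17.009339 − 23.225)²) = 44.617059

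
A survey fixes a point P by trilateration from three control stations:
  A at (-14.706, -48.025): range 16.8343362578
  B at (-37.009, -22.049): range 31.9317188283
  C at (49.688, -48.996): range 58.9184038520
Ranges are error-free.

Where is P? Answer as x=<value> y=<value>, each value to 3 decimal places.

x=-7.029 y=-33.043

eq1: (x + 14.706)² + (y + 48.025)² = 16.8343362578²
eq2: (x + 37.009)² + (y + 22.049)² = 31.9317188283²
eq3: (x − 49.688)² + (y + 48.996)² = 58.9184038520²
eq3−eq2, eq3−eq1 (x²,y² cancel):
  -173.394·x + 53.894·y = -561.937233
  -128.788·x + 1.942·y = 841.145136
det = -173.394·1.942 − 53.894·-128.788 = 6604.169324
x = (-561.937233·1.942 − 53.894·841.145136) / 6604.169324 = -7.029492
y = (-173.394·841.145136 − -561.937233·-128.788) / 6604.169324 = -33.042807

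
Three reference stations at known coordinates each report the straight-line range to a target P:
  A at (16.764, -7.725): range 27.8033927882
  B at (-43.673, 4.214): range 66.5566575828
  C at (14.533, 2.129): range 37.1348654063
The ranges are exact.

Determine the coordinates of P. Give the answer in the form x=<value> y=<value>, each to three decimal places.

eq1: (x − 16.764)² + (y + 7.725)² = 27.8033927882²
eq2: (x + 43.673)² + (y − 4.214)² = 66.5566575828²
eq3: (x − 14.533)² + (y − 2.129)² = 37.1348654063²
eq3−eq1, eq3−eq2 (x²,y² cancel):
  4.462·x − 19.708·y = 730.936169
  -116.412·x + 4.170·y = -1341.442445
det = 4.462·4.170 − -19.708·-116.412 = -2275.641156
x = (730.936169·4.170 − -19.708·-1341.442445) / -2275.641156 = 10.278046
y = (4.462·-1341.442445 − 730.936169·-116.412) / -2275.641156 = -34.761291

x=10.278 y=-34.761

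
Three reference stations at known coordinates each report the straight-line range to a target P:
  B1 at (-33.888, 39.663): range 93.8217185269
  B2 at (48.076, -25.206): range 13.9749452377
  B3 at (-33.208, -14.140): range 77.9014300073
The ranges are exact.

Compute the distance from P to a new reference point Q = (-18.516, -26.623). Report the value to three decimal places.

64.919

eq1: (x + 33.888)² + (y − 39.663)² = 93.8217185269²
eq2: (x − 48.076)² + (y + 25.206)² = 13.9749452377²
eq3: (x + 33.208)² + (y + 14.140)² = 77.9014300073²
eq1−eq3, eq1−eq2 (x²,y² cancel):
  1.360·x − 107.606·y = 1315.042821
  163.928·x − 129.738·y = 8832.309872
det = 1.360·-129.738 − -107.606·163.928 = 17463.192688
x = (1315.042821·-129.738 − -107.606·8832.309872) / 17463.192688 = 44.653834
y = (1.360·8832.309872 − 1315.042821·163.928) / 17463.192688 = -11.656540
|P − Q| = √((44.653834 − -18.516)² + (-11.656540 − -26.623)²) = 64.918587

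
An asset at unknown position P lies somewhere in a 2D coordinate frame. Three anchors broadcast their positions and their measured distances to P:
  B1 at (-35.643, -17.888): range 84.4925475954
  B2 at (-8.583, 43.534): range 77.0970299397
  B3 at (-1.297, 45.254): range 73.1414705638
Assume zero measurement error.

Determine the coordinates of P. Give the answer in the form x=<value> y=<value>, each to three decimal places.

x=48.324 y=-8.481

eq1: (x + 35.643)² + (y + 17.888)² = 84.4925475954²
eq2: (x + 8.583)² + (y − 43.534)² = 77.0970299397²
eq3: (x + 1.297)² + (y − 45.254)² = 73.1414705638²
eq1−eq3, eq1−eq2 (x²,y² cancel):
  68.692·x + 126.284·y = 2248.518615
  54.120·x + 122.844·y = 1573.511626
det = 68.692·122.844 − 126.284·54.120 = 1603.909968
x = (2248.518615·122.844 − 126.284·1573.511626) / 1603.909968 = 48.324208
y = (68.692·1573.511626 − 2248.518615·54.120) / 1603.909968 = -8.480630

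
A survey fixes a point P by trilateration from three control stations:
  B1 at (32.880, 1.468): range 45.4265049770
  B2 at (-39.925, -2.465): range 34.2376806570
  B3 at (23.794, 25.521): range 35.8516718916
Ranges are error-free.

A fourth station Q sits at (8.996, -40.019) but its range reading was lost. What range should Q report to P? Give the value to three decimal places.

58.373

eq1: (x − 32.880)² + (y − 1.468)² = 45.4265049770²
eq2: (x + 39.925)² + (y + 2.465)² = 34.2376806570²
eq3: (x − 23.794)² + (y − 25.521)² = 35.8516718916²
eq3−eq2, eq3−eq1 (x²,y² cancel):
  -127.438·x − 55.972·y = 495.729574
  18.172·x − 48.106·y = -912.451430
det = -127.438·-48.106 − -55.972·18.172 = 7147.655612
x = (495.729574·-48.106 − -55.972·-912.451430) / 7147.655612 = -10.481660
y = (-127.438·-912.451430 − 495.729574·18.172) / 7147.655612 = 15.008080
|P − Q| = √((-10.481660 − 8.996)² + (15.008080 − -40.019)²) = 58.372586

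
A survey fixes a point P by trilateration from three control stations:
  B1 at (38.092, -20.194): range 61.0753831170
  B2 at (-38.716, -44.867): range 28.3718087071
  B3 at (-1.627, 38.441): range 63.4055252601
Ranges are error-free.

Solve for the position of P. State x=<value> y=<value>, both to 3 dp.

x=-22.974 y=-21.263

eq1: (x − 38.092)² + (y + 20.194)² = 61.0753831170²
eq2: (x + 38.716)² + (y + 44.867)² = 28.3718087071²
eq3: (x + 1.627)² + (y − 38.441)² = 63.4055252601²
eq1−eq3, eq1−eq2 (x²,y² cancel):
  -79.438·x + 117.270·y = -668.498701
  -153.616·x − 49.346·y = 4578.421139
det = -79.438·-49.346 − 117.270·-153.616 = 21934.495868
x = (-668.498701·-49.346 − 117.270·4578.421139) / 21934.495868 = -22.974027
y = (-79.438·4578.421139 − -668.498701·-153.616) / 21934.495868 = -21.262979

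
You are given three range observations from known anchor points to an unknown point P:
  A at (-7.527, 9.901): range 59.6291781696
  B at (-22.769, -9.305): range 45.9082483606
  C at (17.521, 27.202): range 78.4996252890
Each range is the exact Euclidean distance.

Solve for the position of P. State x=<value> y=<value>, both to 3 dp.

eq1: (x + 7.527)² + (y − 9.901)² = 59.6291781696²
eq2: (x + 22.769)² + (y + 9.305)² = 45.9082483606²
eq3: (x − 17.521)² + (y − 27.202)² = 78.4996252890²
eq1−eq2, eq1−eq3 (x²,y² cancel):
  -30.484·x − 38.412·y = 1898.396478
  50.096·x + 34.602·y = -1714.303566
det = -30.484·34.602 − -38.412·50.096 = 869.480184
x = (1898.396478·34.602 − -38.412·-1714.303566) / 869.480184 = -0.185759
y = (-30.484·-1714.303566 − 1898.396478·50.096) / 869.480184 = -49.274545

x=-0.186 y=-49.275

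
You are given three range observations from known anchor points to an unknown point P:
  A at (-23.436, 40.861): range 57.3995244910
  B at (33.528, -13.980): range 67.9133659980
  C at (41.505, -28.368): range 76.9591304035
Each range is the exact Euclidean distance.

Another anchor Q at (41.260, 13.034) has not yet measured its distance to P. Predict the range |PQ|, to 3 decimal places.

eq1: (x + 23.436)² + (y − 40.861)² = 57.3995244910²
eq2: (x − 33.528)² + (y + 13.980)² = 67.9133659980²
eq3: (x − 41.505)² + (y + 28.368)² = 76.9591304035²
eq2−eq1, eq2−eq3 (x²,y² cancel):
  -113.928·x + 109.682·y = 2216.820102
  15.954·x − 28.776·y = -102.641206
det = -113.928·-28.776 − 109.682·15.954 = 1528.525500
x = (2216.820102·-28.776 − 109.682·-102.641206) / 1528.525500 = -34.368627
y = (-113.928·-102.641206 − 2216.820102·15.954) / 1528.525500 = -15.487763
|P − Q| = √((-34.368627 − 41.260)² + (-15.487763 − 13.034)²) = 80.828090

80.828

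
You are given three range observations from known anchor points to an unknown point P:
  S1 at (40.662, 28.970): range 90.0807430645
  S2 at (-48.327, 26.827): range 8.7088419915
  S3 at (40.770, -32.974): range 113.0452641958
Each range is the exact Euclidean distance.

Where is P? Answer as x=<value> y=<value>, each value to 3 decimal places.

x=-49.182 y=35.494

eq1: (x − 40.662)² + (y − 28.970)² = 90.0807430645²
eq2: (x + 48.327)² + (y − 26.827)² = 8.7088419915²
eq3: (x − 40.770)² + (y + 32.974)² = 113.0452641958²
eq2−eq3, eq2−eq1 (x²,y² cancel):
  178.194·x − 119.602·y = -13009.097110
  177.978·x + 4.286·y = -8601.224056
det = 178.194·4.286 − -119.602·177.978 = 22050.264240
x = (-13009.097110·4.286 − -119.602·-8601.224056) / 22050.264240 = -49.182204
y = (178.194·-8601.224056 − -13009.097110·177.978) / 22050.264240 = 35.493750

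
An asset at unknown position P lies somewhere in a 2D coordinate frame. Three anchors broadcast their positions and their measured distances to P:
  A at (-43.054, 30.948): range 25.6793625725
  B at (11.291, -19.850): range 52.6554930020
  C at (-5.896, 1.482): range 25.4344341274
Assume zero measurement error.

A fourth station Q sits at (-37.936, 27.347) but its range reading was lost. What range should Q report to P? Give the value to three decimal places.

eq1: (x + 43.054)² + (y − 30.948)² = 25.6793625725²
eq2: (x − 11.291)² + (y + 19.850)² = 52.6554930020²
eq3: (x + 5.896)² + (y − 1.482)² = 25.4344341274²
eq1−eq2, eq1−eq3 (x²,y² cancel):
  108.690·x − 101.596·y = -4403.087720
  74.316·x − 58.932·y = -2761.947257
det = 108.690·-58.932 − -101.596·74.316 = 1144.889256
x = (-4403.087720·-58.932 − -101.596·-2761.947257) / 1144.889256 = -18.447224
y = (108.690·-2761.947257 − -4403.087720·74.316) / 1144.889256 = 23.603872
|P − Q| = √((-18.447224 − -37.936)² + (23.603872 − 27.347)²) = 19.844985

19.845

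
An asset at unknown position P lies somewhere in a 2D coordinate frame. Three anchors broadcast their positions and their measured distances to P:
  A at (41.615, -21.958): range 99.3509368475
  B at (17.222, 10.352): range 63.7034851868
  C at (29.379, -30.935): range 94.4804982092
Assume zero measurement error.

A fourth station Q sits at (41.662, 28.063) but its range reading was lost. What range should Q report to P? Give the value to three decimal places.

eq1: (x − 41.615)² + (y + 21.958)² = 99.3509368475²
eq2: (x − 17.222)² + (y − 10.352)² = 63.7034851868²
eq3: (x − 29.379)² + (y + 30.935)² = 94.4804982092²
eq3−eq1, eq3−eq2 (x²,y² cancel):
  24.472·x + 17.954·y = -550.181988
  -24.314·x + 82.574·y = 3452.091839
det = 24.472·82.574 − 17.954·-24.314 = 2457.284484
x = (-550.181988·82.574 − 17.954·3452.091839) / 2457.284484 = -43.710683
y = (24.472·3452.091839 − -550.181988·-24.314) / 2457.284484 = 28.935383
|P − Q| = √((-43.710683 − 41.662)² + (28.935383 − 28.063)²) = 85.377141

85.377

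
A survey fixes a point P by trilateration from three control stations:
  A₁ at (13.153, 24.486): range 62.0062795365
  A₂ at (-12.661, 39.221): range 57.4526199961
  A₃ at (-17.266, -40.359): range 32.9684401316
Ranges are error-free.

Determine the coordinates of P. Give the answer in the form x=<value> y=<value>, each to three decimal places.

x=-36.041 y=-13.259

eq1: (x − 13.153)² + (y − 24.486)² = 62.0062795365²
eq2: (x + 12.661)² + (y − 39.221)² = 57.4526199961²
eq3: (x + 17.266)² + (y + 40.359)² = 32.9684401316²
eq1−eq2, eq1−eq3 (x²,y² cancel):
  -51.628·x + 29.470·y = 1469.997315
  -60.838·x − 129.690·y = 3912.258689
det = -51.628·-129.690 − 29.470·-60.838 = 8488.531180
x = (1469.997315·-129.690 − 29.470·3912.258689) / 8488.531180 = -36.041361
y = (-51.628·3912.258689 − 1469.997315·-60.838) / 8488.531180 = -13.259113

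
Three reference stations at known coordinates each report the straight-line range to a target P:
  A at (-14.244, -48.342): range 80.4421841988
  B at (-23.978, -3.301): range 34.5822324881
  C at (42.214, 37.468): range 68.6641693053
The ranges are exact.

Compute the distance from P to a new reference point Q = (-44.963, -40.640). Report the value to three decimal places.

eq1: (x + 14.244)² + (y + 48.342)² = 80.4421841988²
eq2: (x + 23.978)² + (y + 3.301)² = 34.5822324881²
eq3: (x − 42.214)² + (y − 37.468)² = 68.6641693053²
eq3−eq2, eq3−eq1 (x²,y² cancel):
  -132.384·x − 81.538·y = 918.805608
  -112.916·x − 171.620·y = -2402.209172
det = -132.384·-171.620 − -81.538·-112.916 = 13512.797272
x = (918.805608·-171.620 − -81.538·-2402.209172) / 13512.797272 = -26.164586
y = (-132.384·-2402.209172 − 918.805608·-112.916) / 13512.797272 = 31.212036
|P − Q| = √((-26.164586 − -44.963)² + (31.212036 − -40.640)²) = 74.270421

74.270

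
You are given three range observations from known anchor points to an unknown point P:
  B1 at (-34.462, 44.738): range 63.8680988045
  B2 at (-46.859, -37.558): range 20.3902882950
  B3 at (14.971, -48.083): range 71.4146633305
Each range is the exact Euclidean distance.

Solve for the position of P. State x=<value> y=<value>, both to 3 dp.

eq1: (x + 34.462)² + (y − 44.738)² = 63.8680988045²
eq2: (x + 46.859)² + (y + 37.558)² = 20.3902882950²
eq3: (x − 14.971)² + (y + 48.083)² = 71.4146633305²
eq2−eq3, eq2−eq1 (x²,y² cancel):
  123.660·x − 21.050·y = -5754.553797
  24.794·x + 164.592·y = -4080.621345
det = 123.660·164.592 − -21.050·24.794 = 20875.360420
x = (-5754.553797·164.592 − -21.050·-4080.621345) / 20875.360420 = -49.486599
y = (123.660·-4080.621345 − -5754.553797·24.794) / 20875.360420 = -17.337724

x=-49.487 y=-17.338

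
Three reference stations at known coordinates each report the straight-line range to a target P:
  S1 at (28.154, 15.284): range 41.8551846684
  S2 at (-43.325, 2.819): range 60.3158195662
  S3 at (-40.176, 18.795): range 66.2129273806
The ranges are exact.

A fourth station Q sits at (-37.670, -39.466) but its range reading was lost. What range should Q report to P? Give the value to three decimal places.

51.570

eq1: (x − 28.154)² + (y − 15.284)² = 41.8551846684²
eq2: (x + 43.325)² + (y − 2.819)² = 60.3158195662²
eq3: (x + 40.176)² + (y − 18.795)² = 66.2129273806²
eq2−eq1, eq2−eq3 (x²,y² cancel):
  142.958·x + 24.930·y = 1027.387592
  6.298·x + 31.952·y = -663.793047
det = 142.958·31.952 − 24.930·6.298 = 4410.784876
x = (1027.387592·31.952 − 24.930·-663.793047) / 4410.784876 = 11.194255
y = (142.958·-663.793047 − 1027.387592·6.298) / 4410.784876 = -22.981174
|P − Q| = √((11.194255 − -37.670)² + (-22.981174 − -39.466)²) = 51.570000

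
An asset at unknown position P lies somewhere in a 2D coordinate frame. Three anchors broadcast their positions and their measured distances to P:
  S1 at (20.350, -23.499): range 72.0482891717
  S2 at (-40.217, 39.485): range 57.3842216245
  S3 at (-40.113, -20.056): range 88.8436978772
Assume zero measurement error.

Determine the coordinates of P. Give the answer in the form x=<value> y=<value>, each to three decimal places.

x=16.463 y=48.444

eq1: (x − 20.350)² + (y + 23.499)² = 72.0482891717²
eq2: (x + 40.217)² + (y − 39.485)² = 57.3842216245²
eq3: (x + 40.113)² + (y + 20.056)² = 88.8436978772²
eq1−eq2, eq1−eq3 (x²,y² cancel):
  -121.134·x + 125.968·y = 4108.153894
  -120.926·x + 6.886·y = -1657.276276
det = -121.134·6.886 − 125.968·-120.926 = 14398.677644
x = (4108.153894·6.886 − 125.968·-1657.276276) / 14398.677644 = 16.463493
y = (-121.134·-1657.276276 − 4108.153894·-120.926) / 14398.677644 = 48.444388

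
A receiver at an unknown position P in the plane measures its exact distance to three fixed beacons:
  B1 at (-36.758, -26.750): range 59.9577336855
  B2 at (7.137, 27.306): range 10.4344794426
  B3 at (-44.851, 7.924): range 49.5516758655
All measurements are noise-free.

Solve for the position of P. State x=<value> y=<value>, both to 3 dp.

eq1: (x + 36.758)² + (y + 26.750)² = 59.9577336855²
eq2: (x − 7.137)² + (y − 27.306)² = 10.4344794426²
eq3: (x + 44.851)² + (y − 7.924)² = 49.5516758655²
eq1−eq3, eq1−eq2 (x²,y² cancel):
  -16.186·x + 69.348·y = 1147.250161
  87.790·x + 108.112·y = 2215.892808
det = -16.186·108.112 − 69.348·87.790 = -7837.961752
x = (1147.250161·108.112 − 69.348·2215.892808) / -7837.961752 = 3.781114
y = (-16.186·2215.892808 − 1147.250161·87.790) / -7837.961752 = 17.425899

x=3.781 y=17.426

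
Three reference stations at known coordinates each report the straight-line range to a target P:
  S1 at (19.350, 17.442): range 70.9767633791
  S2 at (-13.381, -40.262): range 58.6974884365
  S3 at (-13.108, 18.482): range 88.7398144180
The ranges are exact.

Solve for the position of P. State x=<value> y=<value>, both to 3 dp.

eq1: (x − 19.350)² + (y − 17.442)² = 70.9767633791²
eq2: (x + 13.381)² + (y + 40.262)² = 58.6974884365²
eq3: (x + 13.108)² + (y − 18.482)² = 88.7398144180²
eq2−eq3, eq2−eq1 (x²,y² cancel):
  0.546·x + 117.488·y = -5716.035331
  65.462·x + 115.408·y = -2713.739732
det = 0.546·115.408 − 117.488·65.462 = -7627.986688
x = (-5716.035331·115.408 − 117.488·-2713.739732) / -7627.986688 = 44.683396
y = (0.546·-2713.739732 − -5716.035331·65.462) / -7627.986688 = -48.859734

x=44.683 y=-48.860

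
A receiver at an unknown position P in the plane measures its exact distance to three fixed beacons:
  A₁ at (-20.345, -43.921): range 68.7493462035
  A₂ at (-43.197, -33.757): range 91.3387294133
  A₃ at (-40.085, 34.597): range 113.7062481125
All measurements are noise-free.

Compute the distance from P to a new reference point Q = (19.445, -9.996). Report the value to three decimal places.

39.503

eq1: (x + 20.345)² + (y + 43.921)² = 68.7493462035²
eq2: (x + 43.197)² + (y + 33.757)² = 91.3387294133²
eq3: (x + 40.085)² + (y − 34.597)² = 113.7062481125²
eq3−eq2, eq3−eq1 (x²,y² cancel):
  -6.224·x − 136.708·y = 4788.103593
  39.480·x − 157.036·y = 7741.851888
det = -6.224·-157.036 − -136.708·39.480 = 6374.623904
x = (4788.103593·-157.036 − -136.708·7741.851888) / 6374.623904 = 48.076319
y = (-6.224·7741.851888 − 4788.103593·39.480) / 6374.623904 = -37.213116
|P − Q| = √((48.076319 − 19.445)² + (-37.213116 − -9.996)²) = 39.503466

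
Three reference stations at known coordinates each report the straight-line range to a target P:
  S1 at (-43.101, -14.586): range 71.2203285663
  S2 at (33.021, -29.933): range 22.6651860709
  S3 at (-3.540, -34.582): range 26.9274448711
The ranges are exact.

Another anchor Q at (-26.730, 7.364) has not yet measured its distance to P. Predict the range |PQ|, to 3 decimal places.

eq1: (x + 43.101)² + (y + 14.586)² = 71.2203285663²
eq2: (x − 33.021)² + (y + 29.933)² = 22.6651860709²
eq3: (x + 3.540)² + (y + 34.582)² = 26.9274448711²
eq1−eq3, eq1−eq2 (x²,y² cancel):
  79.122·x − 39.992·y = 3485.246641
  152.244·x − 30.694·y = 4474.547874
det = 79.122·-30.694 − -39.992·152.244 = 3659.971380
x = (3485.246641·-30.694 − -39.992·4474.547874) / 3659.971380 = 19.664077
y = (79.122·4474.547874 − 3485.246641·152.244) / 3659.971380 = -48.244288
|P − Q| = √((19.664077 − -26.730)² + (-48.244288 − 7.364)²) = 72.420246

72.420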